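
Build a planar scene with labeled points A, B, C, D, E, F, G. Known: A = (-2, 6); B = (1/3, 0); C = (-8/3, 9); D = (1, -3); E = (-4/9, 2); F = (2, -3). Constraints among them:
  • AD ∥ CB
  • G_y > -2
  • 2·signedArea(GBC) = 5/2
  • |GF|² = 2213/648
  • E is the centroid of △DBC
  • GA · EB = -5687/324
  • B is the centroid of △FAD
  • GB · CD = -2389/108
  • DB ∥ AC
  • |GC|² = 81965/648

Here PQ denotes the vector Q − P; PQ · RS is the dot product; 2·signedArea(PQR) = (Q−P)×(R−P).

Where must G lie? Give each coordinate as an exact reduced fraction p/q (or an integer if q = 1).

G = (23/36, -7/4)

1. G_x = 23/36  [2·signedArea(GBC) = 5/2 ∩ GB · CD = -2389/108]
2. G_y = -7/4  [2·signedArea(GBC) = 5/2 ∩ GB · CD = -2389/108]
   → G = (23/36, -7/4)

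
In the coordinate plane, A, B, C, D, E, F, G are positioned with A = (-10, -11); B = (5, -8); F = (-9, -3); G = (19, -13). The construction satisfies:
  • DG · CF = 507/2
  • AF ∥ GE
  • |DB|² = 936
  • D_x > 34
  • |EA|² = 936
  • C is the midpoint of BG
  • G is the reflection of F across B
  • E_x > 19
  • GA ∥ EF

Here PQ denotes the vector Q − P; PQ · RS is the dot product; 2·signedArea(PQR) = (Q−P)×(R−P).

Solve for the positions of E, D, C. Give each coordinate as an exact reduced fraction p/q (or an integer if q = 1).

C = (12, -21/2)
D = (35, -2)
E = (20, -5)

1. E_x = 20  [GA ∥ EF ∩ AF ∥ GE]
2. E_y = -5  [GA ∥ EF ∩ AF ∥ GE]
   → E = (20, -5)
3. C_x = 12  [C is the midpoint of BG]
4. C_y = -21/2  [C is the midpoint of BG]
   → C = (12, -21/2)
5. D_x = 35  [line 21·x + -15/2·y + -750 = 0 ∩ |DB|² = 936]
6. D_y = -2  [line 21·x + -15/2·y + -750 = 0 ∩ |DB|² = 936]
   → D = (35, -2)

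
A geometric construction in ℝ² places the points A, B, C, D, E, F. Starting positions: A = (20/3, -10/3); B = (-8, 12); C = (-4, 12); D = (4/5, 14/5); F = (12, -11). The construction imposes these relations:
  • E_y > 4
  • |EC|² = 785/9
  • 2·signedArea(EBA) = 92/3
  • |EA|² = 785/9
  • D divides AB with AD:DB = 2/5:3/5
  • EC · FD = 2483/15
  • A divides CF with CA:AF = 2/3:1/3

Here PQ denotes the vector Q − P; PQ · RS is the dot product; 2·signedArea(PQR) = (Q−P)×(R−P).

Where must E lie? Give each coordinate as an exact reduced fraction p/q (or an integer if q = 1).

1. E_x = 4/3  [2·signedArea(EBA) = 92/3 ∩ EC · FD = 2483/15]
2. E_y = 13/3  [2·signedArea(EBA) = 92/3 ∩ EC · FD = 2483/15]
   → E = (4/3, 13/3)

E = (4/3, 13/3)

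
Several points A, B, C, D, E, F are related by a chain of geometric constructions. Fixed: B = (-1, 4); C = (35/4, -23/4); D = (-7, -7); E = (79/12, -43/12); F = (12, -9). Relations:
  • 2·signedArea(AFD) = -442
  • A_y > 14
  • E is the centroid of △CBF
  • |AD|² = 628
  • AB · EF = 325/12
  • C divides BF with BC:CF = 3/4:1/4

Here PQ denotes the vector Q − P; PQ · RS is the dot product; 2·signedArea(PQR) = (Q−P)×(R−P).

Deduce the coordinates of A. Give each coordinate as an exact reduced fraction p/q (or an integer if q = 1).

A = (5, 15)

1. A_x = 5  [2·signedArea(AFD) = -442 ∩ AB · EF = 325/12]
2. A_y = 15  [2·signedArea(AFD) = -442 ∩ AB · EF = 325/12]
   → A = (5, 15)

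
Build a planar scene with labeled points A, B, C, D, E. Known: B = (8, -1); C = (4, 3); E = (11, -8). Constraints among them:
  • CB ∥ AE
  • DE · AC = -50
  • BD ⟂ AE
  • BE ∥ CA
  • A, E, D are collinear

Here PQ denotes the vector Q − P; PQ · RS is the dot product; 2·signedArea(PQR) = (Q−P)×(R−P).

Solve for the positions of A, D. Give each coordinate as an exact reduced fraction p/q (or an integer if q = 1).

1. A_x = 7  [CB ∥ AE ∩ BE ∥ CA]
2. A_y = -4  [CB ∥ AE ∩ BE ∥ CA]
   → A = (7, -4)
3. D_x = 6  [A, E, D are collinear ∩ BD ⟂ AE]
4. D_y = -3  [A, E, D are collinear ∩ BD ⟂ AE]
   → D = (6, -3)

A = (7, -4)
D = (6, -3)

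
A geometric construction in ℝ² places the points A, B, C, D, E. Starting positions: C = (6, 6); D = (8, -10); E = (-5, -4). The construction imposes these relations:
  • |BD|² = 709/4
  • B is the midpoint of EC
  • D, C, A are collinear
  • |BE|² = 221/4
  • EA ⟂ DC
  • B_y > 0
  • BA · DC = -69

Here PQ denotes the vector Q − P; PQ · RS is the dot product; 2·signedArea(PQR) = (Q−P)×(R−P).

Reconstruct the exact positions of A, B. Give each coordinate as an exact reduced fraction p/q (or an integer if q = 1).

A = (459/65, -162/65)
B = (1/2, 1)

1. A_x = 459/65  [D, C, A are collinear ∩ EA ⟂ DC]
2. A_y = -162/65  [D, C, A are collinear ∩ EA ⟂ DC]
   → A = (459/65, -162/65)
3. B_x = 1/2  [B is the midpoint of EC]
4. B_y = 1  [B is the midpoint of EC]
   → B = (1/2, 1)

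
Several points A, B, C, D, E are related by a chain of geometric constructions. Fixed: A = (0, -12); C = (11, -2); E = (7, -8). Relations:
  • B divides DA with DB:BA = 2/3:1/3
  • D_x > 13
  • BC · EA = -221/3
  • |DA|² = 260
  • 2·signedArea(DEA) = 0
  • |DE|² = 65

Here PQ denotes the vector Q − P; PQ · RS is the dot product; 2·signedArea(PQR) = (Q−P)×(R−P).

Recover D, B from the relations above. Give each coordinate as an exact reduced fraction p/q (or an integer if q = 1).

1. D_x = 14  [line 4·x + -7·y + -84 = 0 ∩ |DA|² = 260]
2. D_y = -4  [line 4·x + -7·y + -84 = 0 ∩ |DA|² = 260]
   → D = (14, -4)
3. B_x = 14/3  [B divides DA with DB:BA = 2/3:1/3]
4. B_y = -28/3  [B divides DA with DB:BA = 2/3:1/3]
   → B = (14/3, -28/3)

B = (14/3, -28/3)
D = (14, -4)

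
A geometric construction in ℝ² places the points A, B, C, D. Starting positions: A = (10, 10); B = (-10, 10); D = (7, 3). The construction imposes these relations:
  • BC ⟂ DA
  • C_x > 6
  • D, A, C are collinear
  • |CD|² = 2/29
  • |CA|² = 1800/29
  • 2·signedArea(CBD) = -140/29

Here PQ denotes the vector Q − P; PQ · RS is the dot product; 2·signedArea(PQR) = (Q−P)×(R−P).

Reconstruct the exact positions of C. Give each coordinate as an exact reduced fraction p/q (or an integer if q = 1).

C = (200/29, 80/29)

1. C_x = 200/29  [D, A, C are collinear ∩ BC ⟂ DA]
2. C_y = 80/29  [D, A, C are collinear ∩ BC ⟂ DA]
   → C = (200/29, 80/29)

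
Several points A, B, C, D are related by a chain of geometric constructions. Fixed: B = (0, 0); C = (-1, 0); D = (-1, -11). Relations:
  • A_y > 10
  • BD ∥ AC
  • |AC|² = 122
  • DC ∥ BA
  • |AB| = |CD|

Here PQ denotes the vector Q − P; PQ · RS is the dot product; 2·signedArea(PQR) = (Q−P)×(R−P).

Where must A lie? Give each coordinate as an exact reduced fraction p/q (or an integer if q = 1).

1. A_x = 0  [BD ∥ AC ∩ DC ∥ BA]
2. A_y = 11  [BD ∥ AC ∩ DC ∥ BA]
   → A = (0, 11)

A = (0, 11)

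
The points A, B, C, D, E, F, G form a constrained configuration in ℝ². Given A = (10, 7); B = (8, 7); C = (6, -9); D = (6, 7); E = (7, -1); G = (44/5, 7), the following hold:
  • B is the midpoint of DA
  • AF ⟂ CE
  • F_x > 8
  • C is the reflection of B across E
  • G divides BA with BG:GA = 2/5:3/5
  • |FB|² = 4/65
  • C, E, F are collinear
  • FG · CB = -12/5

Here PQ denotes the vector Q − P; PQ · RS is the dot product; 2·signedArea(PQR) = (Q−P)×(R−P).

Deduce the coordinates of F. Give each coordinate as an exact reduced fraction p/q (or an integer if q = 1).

F = (522/65, 471/65)

1. F_x = 522/65  [C, E, F are collinear ∩ AF ⟂ CE]
2. F_y = 471/65  [C, E, F are collinear ∩ AF ⟂ CE]
   → F = (522/65, 471/65)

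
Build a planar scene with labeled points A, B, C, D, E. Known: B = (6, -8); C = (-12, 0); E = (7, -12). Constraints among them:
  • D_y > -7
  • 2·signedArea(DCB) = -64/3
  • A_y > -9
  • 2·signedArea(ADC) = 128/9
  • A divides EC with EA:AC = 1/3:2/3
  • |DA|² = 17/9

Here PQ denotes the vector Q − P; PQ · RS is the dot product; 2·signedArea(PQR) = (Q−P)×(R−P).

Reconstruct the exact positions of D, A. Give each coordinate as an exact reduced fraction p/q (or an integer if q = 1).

1. A_x = 2/3  [A divides EC with EA:AC = 1/3:2/3]
2. A_y = -8  [A divides EC with EA:AC = 1/3:2/3]
   → A = (2/3, -8)
3. D_x = 1/3  [2·signedArea(DCB) = -64/3 ∩ 2·signedArea(ADC) = 128/9]
4. D_y = -20/3  [2·signedArea(DCB) = -64/3 ∩ 2·signedArea(ADC) = 128/9]
   → D = (1/3, -20/3)

A = (2/3, -8)
D = (1/3, -20/3)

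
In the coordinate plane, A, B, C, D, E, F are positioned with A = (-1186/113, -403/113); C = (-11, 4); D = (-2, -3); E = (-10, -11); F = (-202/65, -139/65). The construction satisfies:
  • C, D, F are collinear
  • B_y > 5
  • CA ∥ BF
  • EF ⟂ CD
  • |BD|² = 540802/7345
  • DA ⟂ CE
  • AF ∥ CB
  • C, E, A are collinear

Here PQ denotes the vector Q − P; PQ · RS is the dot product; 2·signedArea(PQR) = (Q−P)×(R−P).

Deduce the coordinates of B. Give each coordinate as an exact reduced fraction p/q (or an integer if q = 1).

1. B_x = -26531/7345  [CA ∥ BF ∩ AF ∥ CB]
2. B_y = 39868/7345  [CA ∥ BF ∩ AF ∥ CB]
   → B = (-26531/7345, 39868/7345)

B = (-26531/7345, 39868/7345)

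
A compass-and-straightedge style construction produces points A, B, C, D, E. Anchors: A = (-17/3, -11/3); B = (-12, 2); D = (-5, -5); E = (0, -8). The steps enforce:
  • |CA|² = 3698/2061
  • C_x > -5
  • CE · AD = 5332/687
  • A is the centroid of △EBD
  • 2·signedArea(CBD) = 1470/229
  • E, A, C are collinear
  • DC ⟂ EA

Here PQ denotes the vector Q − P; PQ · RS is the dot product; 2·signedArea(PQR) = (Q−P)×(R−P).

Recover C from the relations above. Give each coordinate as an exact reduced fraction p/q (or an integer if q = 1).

C = (-1054/229, -1026/229)

1. C_x = -1054/229  [E, A, C are collinear ∩ DC ⟂ EA]
2. C_y = -1026/229  [E, A, C are collinear ∩ DC ⟂ EA]
   → C = (-1054/229, -1026/229)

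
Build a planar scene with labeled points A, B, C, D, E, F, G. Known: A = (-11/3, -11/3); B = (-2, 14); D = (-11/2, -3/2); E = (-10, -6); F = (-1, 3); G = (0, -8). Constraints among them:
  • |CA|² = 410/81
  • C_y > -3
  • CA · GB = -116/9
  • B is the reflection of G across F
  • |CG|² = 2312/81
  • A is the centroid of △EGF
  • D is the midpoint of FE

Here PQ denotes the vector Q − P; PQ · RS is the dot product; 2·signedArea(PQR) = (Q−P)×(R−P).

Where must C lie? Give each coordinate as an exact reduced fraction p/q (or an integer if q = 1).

C = (-14/9, -26/9)

1. C_x = -14/9  [line 2·x + -22·y + -544/9 = 0 ∩ |CA|² = 410/81]
2. C_y = -26/9  [line 2·x + -22·y + -544/9 = 0 ∩ |CA|² = 410/81]
   → C = (-14/9, -26/9)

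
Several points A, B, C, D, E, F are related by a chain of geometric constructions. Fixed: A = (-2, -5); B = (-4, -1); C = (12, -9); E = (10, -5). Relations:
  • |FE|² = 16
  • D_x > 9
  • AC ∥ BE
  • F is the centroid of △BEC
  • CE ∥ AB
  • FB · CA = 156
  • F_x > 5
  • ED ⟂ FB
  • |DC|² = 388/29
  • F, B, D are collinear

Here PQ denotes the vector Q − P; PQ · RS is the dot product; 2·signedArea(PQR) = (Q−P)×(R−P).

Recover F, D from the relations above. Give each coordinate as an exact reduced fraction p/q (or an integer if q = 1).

D = (274/29, -185/29)
F = (6, -5)

1. F_x = 6  [F is the centroid of △BEC]
2. F_y = -5  [F is the centroid of △BEC]
   → F = (6, -5)
3. D_x = 274/29  [F, B, D are collinear ∩ ED ⟂ FB]
4. D_y = -185/29  [F, B, D are collinear ∩ ED ⟂ FB]
   → D = (274/29, -185/29)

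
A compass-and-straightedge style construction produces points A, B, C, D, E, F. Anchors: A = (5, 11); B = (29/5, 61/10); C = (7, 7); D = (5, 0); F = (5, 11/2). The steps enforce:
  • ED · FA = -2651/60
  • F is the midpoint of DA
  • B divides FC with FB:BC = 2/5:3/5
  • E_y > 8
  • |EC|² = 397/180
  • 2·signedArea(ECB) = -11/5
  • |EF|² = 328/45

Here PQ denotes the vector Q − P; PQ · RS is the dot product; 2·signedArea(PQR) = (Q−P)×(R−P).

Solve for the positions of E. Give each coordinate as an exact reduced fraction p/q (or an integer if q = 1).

E = (89/15, 241/30)

1. E_x = 89/15  [2·signedArea(ECB) = -11/5 ∩ ED · FA = -2651/60]
2. E_y = 241/30  [2·signedArea(ECB) = -11/5 ∩ ED · FA = -2651/60]
   → E = (89/15, 241/30)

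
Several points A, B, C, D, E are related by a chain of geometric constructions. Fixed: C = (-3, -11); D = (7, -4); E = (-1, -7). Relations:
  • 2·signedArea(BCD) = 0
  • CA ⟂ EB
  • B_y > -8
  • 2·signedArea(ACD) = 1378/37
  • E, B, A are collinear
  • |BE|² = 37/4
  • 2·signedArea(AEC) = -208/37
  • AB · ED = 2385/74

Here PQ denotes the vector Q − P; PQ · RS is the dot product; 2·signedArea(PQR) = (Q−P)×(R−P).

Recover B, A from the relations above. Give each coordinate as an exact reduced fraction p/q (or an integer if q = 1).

A = (-85/37, -251/37)
B = (2, -15/2)

1. B_x = 2  [line -7·x + 10·y + 89 = 0 ∩ |BE|² = 37/4]
2. B_y = -15/2  [line -7·x + 10·y + 89 = 0 ∩ |BE|² = 37/4]
   → B = (2, -15/2)
3. A_x = -85/37  [E, B, A are collinear ∩ CA ⟂ EB]
4. A_y = -251/37  [E, B, A are collinear ∩ CA ⟂ EB]
   → A = (-85/37, -251/37)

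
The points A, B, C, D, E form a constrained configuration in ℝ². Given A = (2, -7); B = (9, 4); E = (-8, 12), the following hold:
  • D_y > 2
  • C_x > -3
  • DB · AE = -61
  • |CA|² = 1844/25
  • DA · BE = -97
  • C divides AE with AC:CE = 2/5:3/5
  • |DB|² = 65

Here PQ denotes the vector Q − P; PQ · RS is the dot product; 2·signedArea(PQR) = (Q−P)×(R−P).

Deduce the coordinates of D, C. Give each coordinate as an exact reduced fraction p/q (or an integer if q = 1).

1. D_x = 1  [DB · AE = -61 ∩ DA · BE = -97]
2. D_y = 3  [DB · AE = -61 ∩ DA · BE = -97]
   → D = (1, 3)
3. C_x = -2  [C divides AE with AC:CE = 2/5:3/5]
4. C_y = 3/5  [C divides AE with AC:CE = 2/5:3/5]
   → C = (-2, 3/5)

C = (-2, 3/5)
D = (1, 3)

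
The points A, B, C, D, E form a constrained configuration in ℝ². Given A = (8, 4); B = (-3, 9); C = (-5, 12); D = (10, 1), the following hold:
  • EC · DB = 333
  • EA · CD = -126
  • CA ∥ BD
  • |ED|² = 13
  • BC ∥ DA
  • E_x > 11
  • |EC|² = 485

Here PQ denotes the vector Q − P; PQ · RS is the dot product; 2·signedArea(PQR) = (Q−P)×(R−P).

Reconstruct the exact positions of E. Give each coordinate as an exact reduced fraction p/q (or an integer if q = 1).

1. E_x = 12  [EC · DB = 333 ∩ EA · CD = -126]
2. E_y = -2  [EC · DB = 333 ∩ EA · CD = -126]
   → E = (12, -2)

E = (12, -2)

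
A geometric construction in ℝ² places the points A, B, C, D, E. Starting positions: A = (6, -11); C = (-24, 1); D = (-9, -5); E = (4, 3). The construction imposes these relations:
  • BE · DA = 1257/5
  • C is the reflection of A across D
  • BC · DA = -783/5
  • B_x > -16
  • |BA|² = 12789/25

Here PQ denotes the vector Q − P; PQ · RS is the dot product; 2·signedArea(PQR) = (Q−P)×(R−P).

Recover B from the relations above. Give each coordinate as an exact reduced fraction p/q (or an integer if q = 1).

B = (-15, -13/5)

1. B_x = -15  [line -15·x + 6·y + -1047/5 = 0 ∩ |BA|² = 12789/25]
2. B_y = -13/5  [line -15·x + 6·y + -1047/5 = 0 ∩ |BA|² = 12789/25]
   → B = (-15, -13/5)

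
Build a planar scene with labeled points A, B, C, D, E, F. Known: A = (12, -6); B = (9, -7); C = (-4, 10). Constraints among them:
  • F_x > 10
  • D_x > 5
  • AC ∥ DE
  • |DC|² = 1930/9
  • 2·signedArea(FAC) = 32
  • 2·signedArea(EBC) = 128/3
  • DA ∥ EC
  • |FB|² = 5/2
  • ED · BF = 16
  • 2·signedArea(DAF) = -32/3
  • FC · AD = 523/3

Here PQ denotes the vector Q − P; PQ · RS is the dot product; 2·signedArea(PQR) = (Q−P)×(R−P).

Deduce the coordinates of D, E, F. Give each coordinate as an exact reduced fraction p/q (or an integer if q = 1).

1. F_x = 21/2  [line -16·x + -16·y + 64 = 0 ∩ |FB|² = 5/2]
2. F_y = -13/2  [line -16·x + -16·y + 64 = 0 ∩ |FB|² = 5/2]
   → F = (21/2, -13/2)
3. D_x = 17/3  [2·signedArea(DAF) = -32/3 ∩ FC · AD = 523/3]
4. D_y = -1  [2·signedArea(DAF) = -32/3 ∩ FC · AD = 523/3]
   → D = (17/3, -1)
5. E_x = -31/3  [DA ∥ EC ∩ AC ∥ DE]
6. E_y = 15  [DA ∥ EC ∩ AC ∥ DE]
   → E = (-31/3, 15)

D = (17/3, -1)
E = (-31/3, 15)
F = (21/2, -13/2)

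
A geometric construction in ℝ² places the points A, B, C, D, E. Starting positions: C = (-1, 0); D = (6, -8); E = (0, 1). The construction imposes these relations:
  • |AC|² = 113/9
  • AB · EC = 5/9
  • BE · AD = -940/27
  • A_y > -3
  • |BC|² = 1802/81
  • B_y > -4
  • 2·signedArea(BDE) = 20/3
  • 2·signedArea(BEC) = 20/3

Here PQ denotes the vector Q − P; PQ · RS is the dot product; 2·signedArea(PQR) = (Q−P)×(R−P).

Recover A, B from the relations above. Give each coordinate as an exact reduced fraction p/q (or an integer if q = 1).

A = (5/3, -7/3)
B = (20/9, -31/9)

1. B_x = 20/9  [2·signedArea(BEC) = 20/3 ∩ 2·signedArea(BDE) = 20/3]
2. B_y = -31/9  [2·signedArea(BEC) = 20/3 ∩ 2·signedArea(BDE) = 20/3]
   → B = (20/9, -31/9)
3. A_x = 5/3  [AB · EC = 5/9 ∩ BE · AD = -940/27]
4. A_y = -7/3  [AB · EC = 5/9 ∩ BE · AD = -940/27]
   → A = (5/3, -7/3)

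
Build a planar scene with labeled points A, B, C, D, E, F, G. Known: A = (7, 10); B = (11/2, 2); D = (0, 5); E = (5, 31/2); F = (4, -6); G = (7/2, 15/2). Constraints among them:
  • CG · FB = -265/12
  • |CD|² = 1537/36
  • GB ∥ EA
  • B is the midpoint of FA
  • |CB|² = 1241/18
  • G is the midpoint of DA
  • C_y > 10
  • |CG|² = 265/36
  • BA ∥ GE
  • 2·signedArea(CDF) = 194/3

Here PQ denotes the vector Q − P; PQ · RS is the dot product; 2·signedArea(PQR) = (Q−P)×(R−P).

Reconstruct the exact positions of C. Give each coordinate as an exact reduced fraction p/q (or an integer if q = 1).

C = (4, 61/6)

1. C_x = 4  [CG · FB = -265/12 ∩ 2·signedArea(CDF) = 194/3]
2. C_y = 61/6  [CG · FB = -265/12 ∩ 2·signedArea(CDF) = 194/3]
   → C = (4, 61/6)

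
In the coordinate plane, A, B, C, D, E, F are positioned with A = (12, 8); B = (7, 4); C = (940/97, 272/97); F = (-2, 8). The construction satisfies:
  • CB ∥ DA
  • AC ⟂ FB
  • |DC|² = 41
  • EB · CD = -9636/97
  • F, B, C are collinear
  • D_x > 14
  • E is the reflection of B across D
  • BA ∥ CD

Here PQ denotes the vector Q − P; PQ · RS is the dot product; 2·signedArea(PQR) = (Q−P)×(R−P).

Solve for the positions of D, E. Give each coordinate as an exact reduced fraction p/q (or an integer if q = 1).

D = (1425/97, 660/97)
E = (2171/97, 932/97)

1. D_x = 1425/97  [CB ∥ DA ∩ BA ∥ CD]
2. D_y = 660/97  [CB ∥ DA ∩ BA ∥ CD]
   → D = (1425/97, 660/97)
3. E_x = 2171/97  [E is the reflection of B across D]
4. E_y = 932/97  [E is the reflection of B across D]
   → E = (2171/97, 932/97)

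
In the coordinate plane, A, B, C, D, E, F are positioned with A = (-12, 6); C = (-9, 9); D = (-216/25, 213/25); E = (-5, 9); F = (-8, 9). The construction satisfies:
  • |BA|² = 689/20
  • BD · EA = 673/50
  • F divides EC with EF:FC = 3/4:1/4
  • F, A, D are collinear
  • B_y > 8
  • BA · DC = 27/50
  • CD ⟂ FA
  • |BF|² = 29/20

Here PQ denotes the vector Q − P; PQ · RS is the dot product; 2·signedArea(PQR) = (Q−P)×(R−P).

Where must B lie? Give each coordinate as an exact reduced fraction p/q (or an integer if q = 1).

B = (-341/50, 219/25)

1. B_x = -341/50  [BA · DC = 27/50 ∩ BD · EA = 673/50]
2. B_y = 219/25  [BA · DC = 27/50 ∩ BD · EA = 673/50]
   → B = (-341/50, 219/25)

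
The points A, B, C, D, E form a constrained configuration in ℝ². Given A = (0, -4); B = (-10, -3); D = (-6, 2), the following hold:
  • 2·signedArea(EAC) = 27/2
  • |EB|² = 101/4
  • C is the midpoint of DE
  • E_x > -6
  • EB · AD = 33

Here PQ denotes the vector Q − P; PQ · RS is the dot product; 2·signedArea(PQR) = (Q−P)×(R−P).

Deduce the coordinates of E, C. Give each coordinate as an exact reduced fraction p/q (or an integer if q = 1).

C = (-11/2, -3/4)
E = (-5, -7/2)

1. E_x = -5  [line 6·x + -6·y + 9 = 0 ∩ |EB|² = 101/4]
2. E_y = -7/2  [line 6·x + -6·y + 9 = 0 ∩ |EB|² = 101/4]
   → E = (-5, -7/2)
3. C_x = -11/2  [C is the midpoint of DE]
4. C_y = -3/4  [C is the midpoint of DE]
   → C = (-11/2, -3/4)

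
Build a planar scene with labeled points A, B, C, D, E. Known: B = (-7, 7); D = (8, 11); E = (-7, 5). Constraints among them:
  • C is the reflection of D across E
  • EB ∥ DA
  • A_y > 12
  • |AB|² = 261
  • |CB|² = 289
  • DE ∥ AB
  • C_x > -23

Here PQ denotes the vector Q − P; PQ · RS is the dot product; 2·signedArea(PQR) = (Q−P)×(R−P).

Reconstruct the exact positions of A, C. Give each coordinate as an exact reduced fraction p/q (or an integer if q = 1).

1. A_x = 8  [DE ∥ AB ∩ EB ∥ DA]
2. A_y = 13  [DE ∥ AB ∩ EB ∥ DA]
   → A = (8, 13)
3. C_x = -22  [C is the reflection of D across E]
4. C_y = -1  [C is the reflection of D across E]
   → C = (-22, -1)

A = (8, 13)
C = (-22, -1)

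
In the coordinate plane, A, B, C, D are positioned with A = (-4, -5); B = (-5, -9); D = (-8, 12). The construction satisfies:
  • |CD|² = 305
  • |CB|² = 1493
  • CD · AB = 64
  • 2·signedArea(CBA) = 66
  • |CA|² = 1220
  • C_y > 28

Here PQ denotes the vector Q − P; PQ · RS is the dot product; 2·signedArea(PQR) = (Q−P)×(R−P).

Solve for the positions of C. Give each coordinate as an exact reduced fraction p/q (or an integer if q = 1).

C = (-12, 29)

1. C_x = -12  [2·signedArea(CBA) = 66 ∩ CD · AB = 64]
2. C_y = 29  [2·signedArea(CBA) = 66 ∩ CD · AB = 64]
   → C = (-12, 29)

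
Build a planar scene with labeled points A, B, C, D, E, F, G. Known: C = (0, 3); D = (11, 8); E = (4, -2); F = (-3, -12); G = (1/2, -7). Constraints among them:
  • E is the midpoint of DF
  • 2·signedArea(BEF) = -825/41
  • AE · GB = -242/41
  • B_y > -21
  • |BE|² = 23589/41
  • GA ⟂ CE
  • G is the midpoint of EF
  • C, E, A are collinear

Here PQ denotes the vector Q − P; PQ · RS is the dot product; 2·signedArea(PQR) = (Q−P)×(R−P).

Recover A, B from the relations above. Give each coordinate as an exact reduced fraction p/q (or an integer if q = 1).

1. A_x = 208/41  [C, E, A are collinear ∩ GA ⟂ CE]
2. A_y = -137/41  [C, E, A are collinear ∩ GA ⟂ CE]
   → A = (208/41, -137/41)
3. B_x = -454/41  [2·signedArea(BEF) = -825/41 ∩ AE · GB = -242/41]
4. B_y = -847/41  [2·signedArea(BEF) = -825/41 ∩ AE · GB = -242/41]
   → B = (-454/41, -847/41)

A = (208/41, -137/41)
B = (-454/41, -847/41)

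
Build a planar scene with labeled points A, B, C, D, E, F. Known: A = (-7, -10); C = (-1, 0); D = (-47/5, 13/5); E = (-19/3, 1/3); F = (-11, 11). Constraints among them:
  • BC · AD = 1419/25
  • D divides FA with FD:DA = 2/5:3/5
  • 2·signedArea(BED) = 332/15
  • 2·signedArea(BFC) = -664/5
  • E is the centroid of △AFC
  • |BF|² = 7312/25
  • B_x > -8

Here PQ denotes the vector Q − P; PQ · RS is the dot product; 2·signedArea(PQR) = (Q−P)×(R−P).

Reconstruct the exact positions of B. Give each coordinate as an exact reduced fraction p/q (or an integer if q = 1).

1. B_x = -39/5  [2·signedArea(BFC) = -664/5 ∩ BC · AD = 1419/25]
2. B_y = -29/5  [2·signedArea(BFC) = -664/5 ∩ BC · AD = 1419/25]
   → B = (-39/5, -29/5)

B = (-39/5, -29/5)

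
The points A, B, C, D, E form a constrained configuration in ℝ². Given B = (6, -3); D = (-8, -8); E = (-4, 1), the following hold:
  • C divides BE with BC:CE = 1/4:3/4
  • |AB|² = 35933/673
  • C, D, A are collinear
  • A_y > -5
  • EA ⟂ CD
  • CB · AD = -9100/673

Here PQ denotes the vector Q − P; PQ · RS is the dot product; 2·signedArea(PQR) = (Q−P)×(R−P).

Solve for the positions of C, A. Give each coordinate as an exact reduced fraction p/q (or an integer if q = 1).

1. C_x = 7/2  [C divides BE with BC:CE = 1/4:3/4]
2. C_y = -2  [C divides BE with BC:CE = 1/4:3/4]
   → C = (7/2, -2)
3. A_x = -784/673  [C, D, A are collinear ∩ EA ⟂ CD]
4. A_y = -2984/673  [C, D, A are collinear ∩ EA ⟂ CD]
   → A = (-784/673, -2984/673)

A = (-784/673, -2984/673)
C = (7/2, -2)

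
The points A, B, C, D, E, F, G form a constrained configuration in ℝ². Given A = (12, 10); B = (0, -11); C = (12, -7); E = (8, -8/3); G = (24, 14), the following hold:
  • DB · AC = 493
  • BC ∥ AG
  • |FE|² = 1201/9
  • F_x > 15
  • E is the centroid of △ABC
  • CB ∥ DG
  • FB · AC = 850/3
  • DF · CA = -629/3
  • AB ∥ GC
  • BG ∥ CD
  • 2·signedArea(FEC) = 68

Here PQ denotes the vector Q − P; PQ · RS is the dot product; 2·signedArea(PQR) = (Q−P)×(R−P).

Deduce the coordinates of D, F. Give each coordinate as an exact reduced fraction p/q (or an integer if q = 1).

D = (36, 18)
F = (16, 17/3)

1. D_x = 36  [CB ∥ DG ∩ BG ∥ CD]
2. D_y = 18  [CB ∥ DG ∩ BG ∥ CD]
   → D = (36, 18)
3. F_x = 16  [FB · AC = 850/3 ∩ 2·signedArea(FEC) = 68]
4. F_y = 17/3  [FB · AC = 850/3 ∩ 2·signedArea(FEC) = 68]
   → F = (16, 17/3)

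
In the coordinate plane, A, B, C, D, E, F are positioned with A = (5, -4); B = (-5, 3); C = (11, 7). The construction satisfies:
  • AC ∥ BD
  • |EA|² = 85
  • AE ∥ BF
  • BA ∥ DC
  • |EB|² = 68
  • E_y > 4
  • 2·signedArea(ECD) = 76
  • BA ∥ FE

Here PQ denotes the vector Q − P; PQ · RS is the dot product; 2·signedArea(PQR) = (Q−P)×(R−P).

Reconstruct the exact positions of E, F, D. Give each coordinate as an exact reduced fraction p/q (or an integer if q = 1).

D = (1, 14)
E = (3, 5)
F = (-7, 12)

1. D_x = 1  [BA ∥ DC ∩ AC ∥ BD]
2. D_y = 14  [BA ∥ DC ∩ AC ∥ BD]
   → D = (1, 14)
3. E_x = 3  [line -7·x + -10·y + 71 = 0 ∩ |EA|² = 85]
4. E_y = 5  [line -7·x + -10·y + 71 = 0 ∩ |EA|² = 85]
   → E = (3, 5)
5. F_x = -7  [BA ∥ FE ∩ AE ∥ BF]
6. F_y = 12  [BA ∥ FE ∩ AE ∥ BF]
   → F = (-7, 12)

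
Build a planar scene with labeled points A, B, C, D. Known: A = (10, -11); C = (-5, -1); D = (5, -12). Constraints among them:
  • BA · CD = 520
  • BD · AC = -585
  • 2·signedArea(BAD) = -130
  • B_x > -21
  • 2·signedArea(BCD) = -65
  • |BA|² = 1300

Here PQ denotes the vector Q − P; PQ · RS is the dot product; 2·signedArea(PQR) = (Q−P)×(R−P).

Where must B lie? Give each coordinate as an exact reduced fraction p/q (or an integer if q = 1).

1. B_x = -20  [BA · CD = 520 ∩ 2·signedArea(BAD) = -130]
2. B_y = 9  [BA · CD = 520 ∩ 2·signedArea(BAD) = -130]
   → B = (-20, 9)

B = (-20, 9)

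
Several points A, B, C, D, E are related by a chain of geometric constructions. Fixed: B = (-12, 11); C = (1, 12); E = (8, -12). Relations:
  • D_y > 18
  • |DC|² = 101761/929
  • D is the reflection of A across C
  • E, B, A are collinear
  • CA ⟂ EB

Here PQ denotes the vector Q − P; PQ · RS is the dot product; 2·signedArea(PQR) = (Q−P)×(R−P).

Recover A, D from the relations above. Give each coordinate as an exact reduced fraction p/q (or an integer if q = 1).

1. A_x = -6408/929  [E, B, A are collinear ∩ CA ⟂ EB]
2. A_y = 4768/929  [E, B, A are collinear ∩ CA ⟂ EB]
   → A = (-6408/929, 4768/929)
3. D_x = 8266/929  [D is the reflection of A across C]
4. D_y = 17528/929  [D is the reflection of A across C]
   → D = (8266/929, 17528/929)

A = (-6408/929, 4768/929)
D = (8266/929, 17528/929)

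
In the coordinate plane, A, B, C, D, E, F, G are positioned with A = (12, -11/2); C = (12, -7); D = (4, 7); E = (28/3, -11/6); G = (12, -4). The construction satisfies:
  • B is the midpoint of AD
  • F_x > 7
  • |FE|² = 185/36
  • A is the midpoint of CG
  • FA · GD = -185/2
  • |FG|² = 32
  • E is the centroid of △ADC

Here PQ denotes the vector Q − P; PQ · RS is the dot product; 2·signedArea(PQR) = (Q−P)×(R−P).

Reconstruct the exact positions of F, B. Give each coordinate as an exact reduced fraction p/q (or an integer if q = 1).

B = (8, 3/4)
F = (8, 0)

1. F_x = 8  [line 8·x + -11·y + -64 = 0 ∩ |FE|² = 185/36]
2. F_y = 0  [line 8·x + -11·y + -64 = 0 ∩ |FE|² = 185/36]
   → F = (8, 0)
3. B_x = 8  [B is the midpoint of AD]
4. B_y = 3/4  [B is the midpoint of AD]
   → B = (8, 3/4)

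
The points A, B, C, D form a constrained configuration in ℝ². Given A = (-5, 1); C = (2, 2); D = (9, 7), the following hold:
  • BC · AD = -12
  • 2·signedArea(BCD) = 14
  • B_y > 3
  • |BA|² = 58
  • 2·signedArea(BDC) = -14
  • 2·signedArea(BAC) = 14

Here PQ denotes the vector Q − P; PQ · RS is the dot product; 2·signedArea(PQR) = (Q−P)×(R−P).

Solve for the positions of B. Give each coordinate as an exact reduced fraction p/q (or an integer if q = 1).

B = (2, 4)

1. B_x = 2  [2·signedArea(BCD) = 14 ∩ BC · AD = -12]
2. B_y = 4  [2·signedArea(BCD) = 14 ∩ BC · AD = -12]
   → B = (2, 4)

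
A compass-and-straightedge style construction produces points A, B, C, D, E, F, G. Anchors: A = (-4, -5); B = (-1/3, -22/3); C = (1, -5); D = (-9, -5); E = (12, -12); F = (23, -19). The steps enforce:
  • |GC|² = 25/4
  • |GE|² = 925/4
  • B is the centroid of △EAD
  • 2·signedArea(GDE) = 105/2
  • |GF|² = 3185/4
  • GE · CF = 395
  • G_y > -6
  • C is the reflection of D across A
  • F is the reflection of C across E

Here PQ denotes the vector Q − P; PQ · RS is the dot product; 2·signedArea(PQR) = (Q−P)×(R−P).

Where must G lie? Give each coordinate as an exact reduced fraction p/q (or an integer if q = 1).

1. G_x = -3/2  [2·signedArea(GDE) = 105/2 ∩ GE · CF = 395]
2. G_y = -5  [2·signedArea(GDE) = 105/2 ∩ GE · CF = 395]
   → G = (-3/2, -5)

G = (-3/2, -5)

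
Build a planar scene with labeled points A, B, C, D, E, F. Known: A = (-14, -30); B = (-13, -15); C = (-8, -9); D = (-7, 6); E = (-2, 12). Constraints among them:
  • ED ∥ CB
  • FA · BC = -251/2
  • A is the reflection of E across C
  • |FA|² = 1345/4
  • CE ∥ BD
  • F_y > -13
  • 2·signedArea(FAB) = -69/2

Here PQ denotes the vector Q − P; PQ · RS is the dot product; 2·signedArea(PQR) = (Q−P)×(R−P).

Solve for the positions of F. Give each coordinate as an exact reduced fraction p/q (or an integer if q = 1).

F = (-21/2, -12)

1. F_x = -21/2  [FA · BC = -251/2 ∩ 2·signedArea(FAB) = -69/2]
2. F_y = -12  [FA · BC = -251/2 ∩ 2·signedArea(FAB) = -69/2]
   → F = (-21/2, -12)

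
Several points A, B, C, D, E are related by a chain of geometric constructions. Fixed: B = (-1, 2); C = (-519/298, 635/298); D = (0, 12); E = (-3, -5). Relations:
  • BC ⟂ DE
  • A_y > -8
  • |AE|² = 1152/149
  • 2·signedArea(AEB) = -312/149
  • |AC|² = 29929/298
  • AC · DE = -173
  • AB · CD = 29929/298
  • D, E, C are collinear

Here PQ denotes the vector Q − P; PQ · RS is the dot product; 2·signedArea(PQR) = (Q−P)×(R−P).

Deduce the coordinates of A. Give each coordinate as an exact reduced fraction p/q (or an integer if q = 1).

1. A_x = -519/149  [AC · DE = -173 ∩ 2·signedArea(AEB) = -312/149]
2. A_y = -1153/149  [AC · DE = -173 ∩ 2·signedArea(AEB) = -312/149]
   → A = (-519/149, -1153/149)

A = (-519/149, -1153/149)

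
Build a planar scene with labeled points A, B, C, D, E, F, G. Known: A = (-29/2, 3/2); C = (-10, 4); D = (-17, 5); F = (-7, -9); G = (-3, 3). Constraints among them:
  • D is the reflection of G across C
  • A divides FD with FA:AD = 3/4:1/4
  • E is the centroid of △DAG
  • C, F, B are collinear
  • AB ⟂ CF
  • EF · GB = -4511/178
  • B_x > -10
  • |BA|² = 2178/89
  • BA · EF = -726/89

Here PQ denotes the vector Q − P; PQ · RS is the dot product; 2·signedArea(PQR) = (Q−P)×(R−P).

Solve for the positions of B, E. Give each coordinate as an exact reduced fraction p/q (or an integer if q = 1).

1. B_x = -1723/178  [C, F, B are collinear ∩ AB ⟂ CF]
2. B_y = 465/178  [C, F, B are collinear ∩ AB ⟂ CF]
   → B = (-1723/178, 465/178)
3. E_x = -23/2  [E is the centroid of △DAG]
4. E_y = 19/6  [E is the centroid of △DAG]
   → E = (-23/2, 19/6)

B = (-1723/178, 465/178)
E = (-23/2, 19/6)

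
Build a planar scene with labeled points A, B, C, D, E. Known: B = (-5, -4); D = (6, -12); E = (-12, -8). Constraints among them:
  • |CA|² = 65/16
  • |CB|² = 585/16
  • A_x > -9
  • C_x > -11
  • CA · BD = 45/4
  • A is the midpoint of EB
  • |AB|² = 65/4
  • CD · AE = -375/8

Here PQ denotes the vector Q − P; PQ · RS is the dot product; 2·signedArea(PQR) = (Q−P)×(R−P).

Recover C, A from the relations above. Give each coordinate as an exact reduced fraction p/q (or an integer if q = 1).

1. A_x = -17/2  [A is the midpoint of EB]
2. A_y = -6  [A is the midpoint of EB]
   → A = (-17/2, -6)
3. C_x = -41/4  [CD · AE = -375/8 ∩ CA · BD = 45/4]
4. C_y = -7  [CD · AE = -375/8 ∩ CA · BD = 45/4]
   → C = (-41/4, -7)

A = (-17/2, -6)
C = (-41/4, -7)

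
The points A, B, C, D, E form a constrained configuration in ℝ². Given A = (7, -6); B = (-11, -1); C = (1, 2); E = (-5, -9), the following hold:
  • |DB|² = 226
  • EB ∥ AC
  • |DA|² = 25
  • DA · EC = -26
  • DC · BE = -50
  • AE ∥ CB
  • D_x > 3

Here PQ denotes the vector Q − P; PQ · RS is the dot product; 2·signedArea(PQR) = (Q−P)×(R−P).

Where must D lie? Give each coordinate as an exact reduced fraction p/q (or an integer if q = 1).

D = (4, -2)

1. D_x = 4  [DA · EC = -26 ∩ DC · BE = -50]
2. D_y = -2  [DA · EC = -26 ∩ DC · BE = -50]
   → D = (4, -2)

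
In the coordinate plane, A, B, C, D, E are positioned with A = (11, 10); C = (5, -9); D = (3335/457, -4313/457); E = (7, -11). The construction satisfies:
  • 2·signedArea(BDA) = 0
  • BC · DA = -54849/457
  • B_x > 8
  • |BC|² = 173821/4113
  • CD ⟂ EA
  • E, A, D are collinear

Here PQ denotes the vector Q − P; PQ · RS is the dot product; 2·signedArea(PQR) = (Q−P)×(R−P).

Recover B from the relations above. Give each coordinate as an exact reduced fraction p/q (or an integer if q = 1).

B = (11561/1371, -1590/457)

1. B_x = 11561/1371  [2·signedArea(BDA) = 0 ∩ BC · DA = -54849/457]
2. B_y = -1590/457  [2·signedArea(BDA) = 0 ∩ BC · DA = -54849/457]
   → B = (11561/1371, -1590/457)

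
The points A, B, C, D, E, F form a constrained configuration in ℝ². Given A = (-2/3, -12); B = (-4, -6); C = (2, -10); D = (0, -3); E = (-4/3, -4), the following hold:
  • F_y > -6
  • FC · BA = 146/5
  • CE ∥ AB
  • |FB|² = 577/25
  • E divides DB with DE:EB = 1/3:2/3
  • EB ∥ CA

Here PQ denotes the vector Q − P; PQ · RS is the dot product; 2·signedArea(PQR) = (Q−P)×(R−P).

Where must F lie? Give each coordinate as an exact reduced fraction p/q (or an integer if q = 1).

1. F_x = 4/5  [line -10/3·x + 6·y + 562/15 = 0 ∩ |FB|² = 577/25]
2. F_y = -29/5  [line -10/3·x + 6·y + 562/15 = 0 ∩ |FB|² = 577/25]
   → F = (4/5, -29/5)

F = (4/5, -29/5)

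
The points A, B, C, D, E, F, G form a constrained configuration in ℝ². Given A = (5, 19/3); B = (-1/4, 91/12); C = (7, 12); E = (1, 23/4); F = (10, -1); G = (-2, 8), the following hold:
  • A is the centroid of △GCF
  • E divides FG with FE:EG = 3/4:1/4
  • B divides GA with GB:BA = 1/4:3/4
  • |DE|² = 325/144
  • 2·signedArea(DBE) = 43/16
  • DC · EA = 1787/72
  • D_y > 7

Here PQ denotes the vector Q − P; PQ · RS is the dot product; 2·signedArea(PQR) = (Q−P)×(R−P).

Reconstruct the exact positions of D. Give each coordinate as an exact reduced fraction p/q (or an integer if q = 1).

D = (3/2, 43/6)

1. D_x = 3/2  [DC · EA = 1787/72 ∩ 2·signedArea(DBE) = 43/16]
2. D_y = 43/6  [DC · EA = 1787/72 ∩ 2·signedArea(DBE) = 43/16]
   → D = (3/2, 43/6)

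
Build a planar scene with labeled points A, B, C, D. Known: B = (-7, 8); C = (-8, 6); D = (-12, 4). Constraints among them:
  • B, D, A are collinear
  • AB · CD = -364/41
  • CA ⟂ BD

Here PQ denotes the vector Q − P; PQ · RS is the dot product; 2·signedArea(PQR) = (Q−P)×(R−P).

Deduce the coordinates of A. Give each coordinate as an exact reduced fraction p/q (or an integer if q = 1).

1. A_x = -352/41  [B, D, A are collinear ∩ CA ⟂ BD]
2. A_y = 276/41  [B, D, A are collinear ∩ CA ⟂ BD]
   → A = (-352/41, 276/41)

A = (-352/41, 276/41)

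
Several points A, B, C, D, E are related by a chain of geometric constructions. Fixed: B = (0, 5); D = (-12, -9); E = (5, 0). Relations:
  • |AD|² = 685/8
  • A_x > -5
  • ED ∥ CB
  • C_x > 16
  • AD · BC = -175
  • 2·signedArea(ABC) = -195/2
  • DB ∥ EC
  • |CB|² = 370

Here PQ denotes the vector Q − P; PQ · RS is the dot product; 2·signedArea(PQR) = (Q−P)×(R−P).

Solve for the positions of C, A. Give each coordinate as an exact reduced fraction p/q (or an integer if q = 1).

1. C_x = 17  [ED ∥ CB ∩ DB ∥ EC]
2. C_y = 14  [ED ∥ CB ∩ DB ∥ EC]
   → C = (17, 14)
3. A_x = -19/4  [2·signedArea(ABC) = -195/2 ∩ AD · BC = -175]
4. A_y = -13/4  [2·signedArea(ABC) = -195/2 ∩ AD · BC = -175]
   → A = (-19/4, -13/4)

A = (-19/4, -13/4)
C = (17, 14)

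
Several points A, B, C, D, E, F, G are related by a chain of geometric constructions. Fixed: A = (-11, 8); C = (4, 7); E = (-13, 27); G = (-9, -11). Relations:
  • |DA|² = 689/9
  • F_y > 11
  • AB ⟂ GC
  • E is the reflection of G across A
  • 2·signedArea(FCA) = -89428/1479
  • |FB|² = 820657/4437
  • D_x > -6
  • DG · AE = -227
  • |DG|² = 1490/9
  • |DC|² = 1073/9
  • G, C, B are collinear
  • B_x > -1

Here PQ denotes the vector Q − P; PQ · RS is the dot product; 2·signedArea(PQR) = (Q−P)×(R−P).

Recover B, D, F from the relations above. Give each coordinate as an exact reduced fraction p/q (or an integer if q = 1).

B = (-329/493, 265/493)
D = (-16/3, 4/3)
F = (-12161/1479, 5840/493)

1. B_x = -329/493  [G, C, B are collinear ∩ AB ⟂ GC]
2. B_y = 265/493  [G, C, B are collinear ∩ AB ⟂ GC]
   → B = (-329/493, 265/493)
3. D_x = -16/3  [line 2·x + -19·y + 36 = 0 ∩ |DG|² = 1490/9]
4. D_y = 4/3  [line 2·x + -19·y + 36 = 0 ∩ |DG|² = 1490/9]
   → D = (-16/3, 4/3)
5. F_x = -12161/1479  [line -1·x + -15·y + 250639/1479 = 0 ∩ |FB|² = 820657/4437]
6. F_y = 5840/493  [line -1·x + -15·y + 250639/1479 = 0 ∩ |FB|² = 820657/4437]
   → F = (-12161/1479, 5840/493)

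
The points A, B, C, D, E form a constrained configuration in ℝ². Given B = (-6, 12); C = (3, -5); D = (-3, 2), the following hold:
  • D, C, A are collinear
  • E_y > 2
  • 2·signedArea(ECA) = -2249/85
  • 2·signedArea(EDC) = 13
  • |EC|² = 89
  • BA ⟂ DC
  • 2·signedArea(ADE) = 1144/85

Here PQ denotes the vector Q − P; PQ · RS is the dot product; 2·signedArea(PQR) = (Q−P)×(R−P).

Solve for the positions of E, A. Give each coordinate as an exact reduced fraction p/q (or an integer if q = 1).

A = (-783/85, 786/85)
E = (-2, 3)

1. E_x = -2  [line 7·x + 6·y + -4 = 0 ∩ |EC|² = 89]
2. E_y = 3  [line 7·x + 6·y + -4 = 0 ∩ |EC|² = 89]
   → E = (-2, 3)
3. A_x = -783/85  [2·signedArea(ECA) = -2249/85 ∩ D, C, A are collinear]
4. A_y = 786/85  [2·signedArea(ECA) = -2249/85 ∩ D, C, A are collinear]
   → A = (-783/85, 786/85)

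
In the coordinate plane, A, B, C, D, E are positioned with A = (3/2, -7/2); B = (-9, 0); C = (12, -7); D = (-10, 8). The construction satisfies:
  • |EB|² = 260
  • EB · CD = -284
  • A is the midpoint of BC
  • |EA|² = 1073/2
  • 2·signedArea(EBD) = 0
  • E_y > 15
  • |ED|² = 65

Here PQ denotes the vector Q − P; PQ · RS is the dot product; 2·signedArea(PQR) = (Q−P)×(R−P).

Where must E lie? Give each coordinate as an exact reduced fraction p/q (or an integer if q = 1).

1. E_x = -11  [2·signedArea(EBD) = 0 ∩ EB · CD = -284]
2. E_y = 16  [2·signedArea(EBD) = 0 ∩ EB · CD = -284]
   → E = (-11, 16)

E = (-11, 16)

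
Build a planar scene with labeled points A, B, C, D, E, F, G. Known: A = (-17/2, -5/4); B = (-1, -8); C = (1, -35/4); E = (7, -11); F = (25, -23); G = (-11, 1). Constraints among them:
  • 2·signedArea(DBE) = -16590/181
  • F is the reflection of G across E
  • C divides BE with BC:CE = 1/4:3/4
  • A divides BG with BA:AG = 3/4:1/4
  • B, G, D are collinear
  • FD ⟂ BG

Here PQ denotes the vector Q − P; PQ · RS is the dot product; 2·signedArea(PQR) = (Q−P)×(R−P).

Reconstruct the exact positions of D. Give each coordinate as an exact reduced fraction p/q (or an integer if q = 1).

1. D_x = 3769/181  [B, G, D are collinear ∩ FD ⟂ BG]
2. D_y = -5003/181  [B, G, D are collinear ∩ FD ⟂ BG]
   → D = (3769/181, -5003/181)

D = (3769/181, -5003/181)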